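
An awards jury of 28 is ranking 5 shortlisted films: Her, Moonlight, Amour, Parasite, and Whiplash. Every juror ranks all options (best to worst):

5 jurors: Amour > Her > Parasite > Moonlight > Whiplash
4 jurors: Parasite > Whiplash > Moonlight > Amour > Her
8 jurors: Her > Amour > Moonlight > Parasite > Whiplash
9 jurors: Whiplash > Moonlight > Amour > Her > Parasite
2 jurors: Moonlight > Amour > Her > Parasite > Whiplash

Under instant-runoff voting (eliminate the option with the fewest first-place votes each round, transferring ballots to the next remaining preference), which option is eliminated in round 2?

Parasite

Round 1: Her 8, Moonlight 2, Amour 5, Parasite 4, Whiplash 9. Eliminate Moonlight.
Round 2: Her 8, Amour 7, Parasite 4, Whiplash 9. Eliminate Parasite.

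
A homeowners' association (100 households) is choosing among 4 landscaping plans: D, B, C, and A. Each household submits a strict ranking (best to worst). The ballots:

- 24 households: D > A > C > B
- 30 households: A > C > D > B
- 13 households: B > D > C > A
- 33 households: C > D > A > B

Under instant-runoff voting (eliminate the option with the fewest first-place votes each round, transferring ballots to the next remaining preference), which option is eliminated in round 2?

A

Round 1: D 24, B 13, C 33, A 30. Eliminate B.
Round 2: D 37, C 33, A 30. Eliminate A.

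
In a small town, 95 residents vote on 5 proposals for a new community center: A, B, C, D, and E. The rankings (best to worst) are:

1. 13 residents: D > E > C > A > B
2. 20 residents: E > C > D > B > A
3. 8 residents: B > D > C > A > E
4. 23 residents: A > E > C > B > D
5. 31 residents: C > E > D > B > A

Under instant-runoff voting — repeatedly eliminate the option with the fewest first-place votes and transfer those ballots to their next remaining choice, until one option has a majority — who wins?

Round 1: A 23, B 8, C 31, D 13, E 20. Eliminate B.
Round 2: A 23, C 31, D 21, E 20. Eliminate E.
Round 3: A 23, C 51, D 21. C has a majority.

C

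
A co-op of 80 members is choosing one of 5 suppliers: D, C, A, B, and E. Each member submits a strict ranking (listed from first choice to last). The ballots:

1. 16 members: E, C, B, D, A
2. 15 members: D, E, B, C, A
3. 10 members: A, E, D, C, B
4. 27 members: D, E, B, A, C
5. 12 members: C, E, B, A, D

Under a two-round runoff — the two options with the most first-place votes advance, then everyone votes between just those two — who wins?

D

Round 1 first-place votes: D 42, C 12, A 10, B 0, E 16.
D and E advance.
Runoff: D is preferred to E by 42 voters; E by 38.
D wins the runoff.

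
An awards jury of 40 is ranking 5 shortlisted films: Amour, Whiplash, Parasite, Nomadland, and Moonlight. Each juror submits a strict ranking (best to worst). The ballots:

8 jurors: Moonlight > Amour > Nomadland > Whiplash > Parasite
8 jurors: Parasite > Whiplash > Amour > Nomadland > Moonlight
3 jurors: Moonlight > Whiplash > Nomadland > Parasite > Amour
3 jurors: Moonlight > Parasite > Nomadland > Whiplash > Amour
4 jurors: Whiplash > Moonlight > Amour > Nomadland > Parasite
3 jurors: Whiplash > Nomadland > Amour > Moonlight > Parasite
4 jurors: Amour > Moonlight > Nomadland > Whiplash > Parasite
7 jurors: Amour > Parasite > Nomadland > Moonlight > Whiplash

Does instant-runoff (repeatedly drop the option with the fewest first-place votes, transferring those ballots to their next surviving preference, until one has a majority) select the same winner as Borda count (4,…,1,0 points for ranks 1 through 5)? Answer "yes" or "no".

Instant-runoff — R1 Amour 11, Whiplash 7, Parasite 8, Nomadland 0, Moonlight 14 (Nomadland out); R2 Amour 11, Whiplash 7, Parasite 8, Moonlight 14 (Whiplash out); R3 Amour 14, Parasite 8, Moonlight 18 (Parasite out); R4 Amour 22, Moonlight 18 (Amour winner). Winner: Amour.
Borda — scores: Amour 98, Whiplash 76, Parasite 65, Nomadland 71, Moonlight 90. Winner: Amour.
The two methods agree.

yes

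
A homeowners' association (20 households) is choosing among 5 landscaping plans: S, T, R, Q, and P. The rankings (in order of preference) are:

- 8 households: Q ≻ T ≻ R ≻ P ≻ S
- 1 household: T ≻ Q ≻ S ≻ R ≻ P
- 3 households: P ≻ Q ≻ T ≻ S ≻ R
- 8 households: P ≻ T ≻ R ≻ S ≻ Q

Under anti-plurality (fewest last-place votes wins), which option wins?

T

Last-place votes: S 8, T 0, R 3, Q 8, P 1.
T is ranked last by the fewest voters, so T wins.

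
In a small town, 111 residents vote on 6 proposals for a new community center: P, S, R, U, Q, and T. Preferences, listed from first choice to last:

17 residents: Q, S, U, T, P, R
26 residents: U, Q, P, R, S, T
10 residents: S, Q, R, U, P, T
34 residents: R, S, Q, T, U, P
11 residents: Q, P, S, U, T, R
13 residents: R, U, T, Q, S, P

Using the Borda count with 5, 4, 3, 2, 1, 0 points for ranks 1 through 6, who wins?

Q

P: 17·1 + 26·3 + 10·1 + 34·0 + 11·4 + 13·0 = 149
S: 17·4 + 26·1 + 10·5 + 34·4 + 11·3 + 13·1 = 326
R: 17·0 + 26·2 + 10·3 + 34·5 + 11·0 + 13·5 = 317
U: 17·3 + 26·5 + 10·2 + 34·1 + 11·2 + 13·4 = 309
Q: 17·5 + 26·4 + 10·4 + 34·3 + 11·5 + 13·2 = 412
T: 17·2 + 26·0 + 10·0 + 34·2 + 11·1 + 13·3 = 152
Q has the highest Borda score (412).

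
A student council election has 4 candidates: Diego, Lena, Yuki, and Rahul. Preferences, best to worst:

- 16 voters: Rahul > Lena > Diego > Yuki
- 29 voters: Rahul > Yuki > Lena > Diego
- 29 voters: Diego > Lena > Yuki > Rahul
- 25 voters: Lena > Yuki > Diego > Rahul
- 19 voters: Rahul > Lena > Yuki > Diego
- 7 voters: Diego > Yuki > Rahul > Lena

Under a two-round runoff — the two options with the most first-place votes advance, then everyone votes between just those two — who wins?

Rahul

Round 1 first-place votes: Diego 36, Lena 25, Yuki 0, Rahul 64.
Rahul and Diego advance.
Runoff: Rahul is preferred to Diego by 64 voters; Diego by 61.
Rahul wins the runoff.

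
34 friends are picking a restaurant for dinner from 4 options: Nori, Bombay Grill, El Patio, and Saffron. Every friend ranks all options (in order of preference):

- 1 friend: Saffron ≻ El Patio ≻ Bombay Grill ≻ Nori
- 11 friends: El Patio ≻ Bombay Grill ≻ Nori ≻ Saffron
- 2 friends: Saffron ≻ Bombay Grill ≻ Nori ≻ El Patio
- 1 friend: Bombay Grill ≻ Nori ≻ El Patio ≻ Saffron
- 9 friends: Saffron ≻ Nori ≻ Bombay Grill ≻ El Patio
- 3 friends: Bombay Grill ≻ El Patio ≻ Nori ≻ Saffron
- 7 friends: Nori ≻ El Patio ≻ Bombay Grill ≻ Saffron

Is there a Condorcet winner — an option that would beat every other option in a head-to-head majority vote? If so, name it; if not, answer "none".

Checking pairwise contests:
Bombay Grill beats Nori 18–16.
El Patio beats Bombay Grill 19–15.
Nori beats El Patio 19–15.
Nori beats Saffron 22–12.
Every option loses at least one head-to-head, so there is no Condorcet winner.

none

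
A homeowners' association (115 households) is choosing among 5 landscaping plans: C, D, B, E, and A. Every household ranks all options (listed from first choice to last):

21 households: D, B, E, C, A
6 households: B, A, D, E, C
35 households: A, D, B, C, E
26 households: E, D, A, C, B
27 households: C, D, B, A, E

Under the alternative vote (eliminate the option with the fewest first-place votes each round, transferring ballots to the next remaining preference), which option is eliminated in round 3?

C

Round 1: C 27, D 21, B 6, E 26, A 35. Eliminate B.
Round 2: C 27, D 21, E 26, A 41. Eliminate D.
Round 3: C 27, E 47, A 41. Eliminate C.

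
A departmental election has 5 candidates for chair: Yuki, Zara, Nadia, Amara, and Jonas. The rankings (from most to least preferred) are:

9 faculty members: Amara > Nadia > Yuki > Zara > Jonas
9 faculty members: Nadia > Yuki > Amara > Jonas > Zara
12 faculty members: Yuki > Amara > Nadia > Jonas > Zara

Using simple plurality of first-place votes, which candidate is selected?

First-place votes: Yuki 12, Zara 0, Nadia 9, Amara 9, Jonas 0.
Yuki has the most first-place votes.

Yuki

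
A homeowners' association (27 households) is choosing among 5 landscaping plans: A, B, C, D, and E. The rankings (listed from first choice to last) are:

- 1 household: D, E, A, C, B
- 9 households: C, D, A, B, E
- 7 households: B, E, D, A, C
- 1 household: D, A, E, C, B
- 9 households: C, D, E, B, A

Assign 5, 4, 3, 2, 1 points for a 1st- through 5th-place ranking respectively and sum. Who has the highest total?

D

A: 1·3 + 9·3 + 7·2 + 1·4 + 9·1 = 57
B: 1·1 + 9·2 + 7·5 + 1·1 + 9·2 = 73
C: 1·2 + 9·5 + 7·1 + 1·2 + 9·5 = 101
D: 1·5 + 9·4 + 7·3 + 1·5 + 9·4 = 103
E: 1·4 + 9·1 + 7·4 + 1·3 + 9·3 = 71
D has the highest Borda score (103).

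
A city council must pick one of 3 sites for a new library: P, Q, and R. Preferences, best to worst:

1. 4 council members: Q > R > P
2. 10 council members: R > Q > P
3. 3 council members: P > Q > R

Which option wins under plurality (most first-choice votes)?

R

First-place votes: P 3, Q 4, R 10.
R has the most first-place votes.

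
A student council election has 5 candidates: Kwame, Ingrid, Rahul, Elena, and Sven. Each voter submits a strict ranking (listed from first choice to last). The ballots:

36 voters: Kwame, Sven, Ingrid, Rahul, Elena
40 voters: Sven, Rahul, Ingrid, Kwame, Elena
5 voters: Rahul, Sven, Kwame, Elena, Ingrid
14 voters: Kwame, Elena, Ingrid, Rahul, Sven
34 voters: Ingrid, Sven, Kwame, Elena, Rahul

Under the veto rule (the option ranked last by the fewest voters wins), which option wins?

Kwame

Last-place votes: Kwame 0, Ingrid 5, Rahul 34, Elena 76, Sven 14.
Kwame is ranked last by the fewest voters, so Kwame wins.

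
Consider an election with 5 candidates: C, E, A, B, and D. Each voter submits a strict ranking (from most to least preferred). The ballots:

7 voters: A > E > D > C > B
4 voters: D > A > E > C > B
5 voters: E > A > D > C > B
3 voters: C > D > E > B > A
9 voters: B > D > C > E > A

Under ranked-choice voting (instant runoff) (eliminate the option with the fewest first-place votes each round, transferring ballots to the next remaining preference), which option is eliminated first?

C

Round 1: C 3, E 5, A 7, B 9, D 4. Eliminate C.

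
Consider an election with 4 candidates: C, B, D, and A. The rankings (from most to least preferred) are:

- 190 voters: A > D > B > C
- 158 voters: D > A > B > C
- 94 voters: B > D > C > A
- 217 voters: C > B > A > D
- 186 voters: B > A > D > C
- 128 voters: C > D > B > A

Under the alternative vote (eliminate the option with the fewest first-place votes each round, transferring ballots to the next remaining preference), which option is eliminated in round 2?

B

Round 1: C 345, B 280, D 158, A 190. Eliminate D.
Round 2: C 345, B 280, A 348. Eliminate B.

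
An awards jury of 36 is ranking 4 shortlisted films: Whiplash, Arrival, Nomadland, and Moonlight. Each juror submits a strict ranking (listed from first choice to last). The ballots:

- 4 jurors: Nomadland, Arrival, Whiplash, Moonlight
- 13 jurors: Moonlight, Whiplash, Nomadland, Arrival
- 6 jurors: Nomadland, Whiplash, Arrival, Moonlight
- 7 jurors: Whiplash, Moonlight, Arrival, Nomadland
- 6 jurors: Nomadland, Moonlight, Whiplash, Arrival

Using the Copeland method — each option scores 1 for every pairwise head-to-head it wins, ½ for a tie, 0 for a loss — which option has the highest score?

Whiplash: beats Arrival and Nomadland; loses to Moonlight → score 2.
Arrival: loses to Whiplash, Nomadland, and Moonlight → score 0.
Nomadland: beats Arrival; loses to Whiplash and Moonlight → score 1.
Moonlight: beats Whiplash, Arrival, and Nomadland → score 3.
Moonlight has the best pairwise record.

Moonlight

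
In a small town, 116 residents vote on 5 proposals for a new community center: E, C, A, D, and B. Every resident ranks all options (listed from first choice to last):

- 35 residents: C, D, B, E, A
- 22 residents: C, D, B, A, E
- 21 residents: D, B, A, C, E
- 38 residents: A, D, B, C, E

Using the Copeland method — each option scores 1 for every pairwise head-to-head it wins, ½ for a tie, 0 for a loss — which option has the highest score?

E: loses to C, A, D, and B → score 0.
C: beats E; loses to A, D, and B → score 1.
A: beats E and C; loses to D and B → score 2.
D: beats E, C, A, and B → score 4.
B: beats E, C, and A; loses to D → score 3.
D has the best pairwise record.

D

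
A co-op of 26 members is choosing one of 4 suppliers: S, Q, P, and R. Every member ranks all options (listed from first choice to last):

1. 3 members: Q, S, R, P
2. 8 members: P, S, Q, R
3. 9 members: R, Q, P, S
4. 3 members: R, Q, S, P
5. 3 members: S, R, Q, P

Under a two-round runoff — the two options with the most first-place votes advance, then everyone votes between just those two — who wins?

Round 1 first-place votes: S 3, Q 3, P 8, R 12.
R and P advance.
Runoff: R is preferred to P by 18 voters; P by 8.
R wins the runoff.

R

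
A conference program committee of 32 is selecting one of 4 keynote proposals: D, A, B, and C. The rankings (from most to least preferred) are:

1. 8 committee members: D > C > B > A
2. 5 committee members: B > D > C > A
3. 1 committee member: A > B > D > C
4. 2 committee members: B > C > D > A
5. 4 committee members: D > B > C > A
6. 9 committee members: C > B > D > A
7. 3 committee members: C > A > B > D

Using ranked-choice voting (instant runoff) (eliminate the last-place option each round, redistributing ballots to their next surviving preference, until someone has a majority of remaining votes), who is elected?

Round 1: D 12, A 1, B 7, C 12. Eliminate A.
Round 2: D 12, B 8, C 12. Eliminate B.
Round 3: D 18, C 14. D has a majority.

D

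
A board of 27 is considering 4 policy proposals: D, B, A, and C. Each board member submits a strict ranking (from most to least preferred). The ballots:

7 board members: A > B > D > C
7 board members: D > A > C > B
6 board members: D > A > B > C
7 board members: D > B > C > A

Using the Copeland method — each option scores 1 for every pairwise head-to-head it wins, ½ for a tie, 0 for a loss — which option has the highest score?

D: beats B, A, and C → score 3.
B: beats C; loses to D and A → score 1.
A: beats B and C; loses to D → score 2.
C: loses to D, B, and A → score 0.
D has the best pairwise record.

D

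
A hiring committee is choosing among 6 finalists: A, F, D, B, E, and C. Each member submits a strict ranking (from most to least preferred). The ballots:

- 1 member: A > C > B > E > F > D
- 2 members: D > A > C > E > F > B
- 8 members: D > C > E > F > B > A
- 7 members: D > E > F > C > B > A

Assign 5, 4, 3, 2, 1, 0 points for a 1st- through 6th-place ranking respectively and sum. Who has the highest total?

D

A: 1·5 + 2·4 + 8·0 + 7·0 = 13
F: 1·1 + 2·1 + 8·2 + 7·3 = 40
D: 1·0 + 2·5 + 8·5 + 7·5 = 85
B: 1·3 + 2·0 + 8·1 + 7·1 = 18
E: 1·2 + 2·2 + 8·3 + 7·4 = 58
C: 1·4 + 2·3 + 8·4 + 7·2 = 56
D has the highest Borda score (85).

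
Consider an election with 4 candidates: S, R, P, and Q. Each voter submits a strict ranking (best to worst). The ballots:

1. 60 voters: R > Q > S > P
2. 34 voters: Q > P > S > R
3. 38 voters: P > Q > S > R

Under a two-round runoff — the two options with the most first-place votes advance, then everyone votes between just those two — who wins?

P

Round 1 first-place votes: S 0, R 60, P 38, Q 34.
R and P advance.
Runoff: R is preferred to P by 60 voters; P by 72.
P wins the runoff.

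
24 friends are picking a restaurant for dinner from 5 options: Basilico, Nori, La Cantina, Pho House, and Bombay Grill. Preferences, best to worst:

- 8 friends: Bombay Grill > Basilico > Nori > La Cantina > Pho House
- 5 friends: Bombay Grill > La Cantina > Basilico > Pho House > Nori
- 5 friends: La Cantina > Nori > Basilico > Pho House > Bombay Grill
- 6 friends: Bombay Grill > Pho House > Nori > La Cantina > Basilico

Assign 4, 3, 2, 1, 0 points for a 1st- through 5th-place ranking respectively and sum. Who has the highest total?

Bombay Grill

Basilico: 8·3 + 5·2 + 5·2 + 6·0 = 44
Nori: 8·2 + 5·0 + 5·3 + 6·2 = 43
La Cantina: 8·1 + 5·3 + 5·4 + 6·1 = 49
Pho House: 8·0 + 5·1 + 5·1 + 6·3 = 28
Bombay Grill: 8·4 + 5·4 + 5·0 + 6·4 = 76
Bombay Grill has the highest Borda score (76).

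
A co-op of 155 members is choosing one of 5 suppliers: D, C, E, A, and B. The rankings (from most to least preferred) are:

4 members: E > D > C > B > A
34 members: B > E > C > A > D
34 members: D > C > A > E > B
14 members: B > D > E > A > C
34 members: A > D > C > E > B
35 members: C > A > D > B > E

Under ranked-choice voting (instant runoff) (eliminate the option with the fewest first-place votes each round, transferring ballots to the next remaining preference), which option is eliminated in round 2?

A

Round 1: D 34, C 35, E 4, A 34, B 48. Eliminate E.
Round 2: D 38, C 35, A 34, B 48. Eliminate A.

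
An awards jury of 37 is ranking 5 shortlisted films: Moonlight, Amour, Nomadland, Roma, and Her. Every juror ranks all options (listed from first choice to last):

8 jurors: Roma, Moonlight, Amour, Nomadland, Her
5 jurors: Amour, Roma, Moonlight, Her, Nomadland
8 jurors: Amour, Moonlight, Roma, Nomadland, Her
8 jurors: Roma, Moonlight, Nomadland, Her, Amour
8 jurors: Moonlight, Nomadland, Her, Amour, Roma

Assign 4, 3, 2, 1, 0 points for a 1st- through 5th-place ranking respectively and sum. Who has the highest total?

Moonlight

Moonlight: 8·3 + 5·2 + 8·3 + 8·3 + 8·4 = 114
Amour: 8·2 + 5·4 + 8·4 + 8·0 + 8·1 = 76
Nomadland: 8·1 + 5·0 + 8·1 + 8·2 + 8·3 = 56
Roma: 8·4 + 5·3 + 8·2 + 8·4 + 8·0 = 95
Her: 8·0 + 5·1 + 8·0 + 8·1 + 8·2 = 29
Moonlight has the highest Borda score (114).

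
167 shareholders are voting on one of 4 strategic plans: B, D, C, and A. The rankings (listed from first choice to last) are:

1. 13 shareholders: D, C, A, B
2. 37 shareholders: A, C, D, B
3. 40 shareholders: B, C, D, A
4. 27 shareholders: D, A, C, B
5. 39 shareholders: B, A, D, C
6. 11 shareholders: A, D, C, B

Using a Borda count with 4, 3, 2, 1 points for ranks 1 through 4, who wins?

B: 13·1 + 37·1 + 40·4 + 27·1 + 39·4 + 11·1 = 404
D: 13·4 + 37·2 + 40·2 + 27·4 + 39·2 + 11·3 = 425
C: 13·3 + 37·3 + 40·3 + 27·2 + 39·1 + 11·2 = 385
A: 13·2 + 37·4 + 40·1 + 27·3 + 39·3 + 11·4 = 456
A has the highest Borda score (456).

A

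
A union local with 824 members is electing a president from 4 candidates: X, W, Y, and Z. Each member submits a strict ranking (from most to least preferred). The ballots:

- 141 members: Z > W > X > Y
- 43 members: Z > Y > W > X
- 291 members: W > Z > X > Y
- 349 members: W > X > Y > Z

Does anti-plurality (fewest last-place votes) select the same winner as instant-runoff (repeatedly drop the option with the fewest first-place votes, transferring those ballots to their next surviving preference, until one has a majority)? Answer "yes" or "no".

Anti-plurality — last-place votes: X 43, W 0, Y 432, Z 349. Winner: W.
Instant-runoff — R1 X 0, W 640, Y 0, Z 184 (W winner). Winner: W.
The two methods agree.

yes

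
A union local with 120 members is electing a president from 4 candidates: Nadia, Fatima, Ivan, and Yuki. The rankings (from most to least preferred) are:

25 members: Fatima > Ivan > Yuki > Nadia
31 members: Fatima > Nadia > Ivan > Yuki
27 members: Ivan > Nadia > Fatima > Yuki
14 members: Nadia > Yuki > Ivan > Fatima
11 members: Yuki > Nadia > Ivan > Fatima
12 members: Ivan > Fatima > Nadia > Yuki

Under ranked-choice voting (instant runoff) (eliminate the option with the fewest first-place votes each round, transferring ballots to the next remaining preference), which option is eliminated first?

Round 1: Nadia 14, Fatima 56, Ivan 39, Yuki 11. Eliminate Yuki.

Yuki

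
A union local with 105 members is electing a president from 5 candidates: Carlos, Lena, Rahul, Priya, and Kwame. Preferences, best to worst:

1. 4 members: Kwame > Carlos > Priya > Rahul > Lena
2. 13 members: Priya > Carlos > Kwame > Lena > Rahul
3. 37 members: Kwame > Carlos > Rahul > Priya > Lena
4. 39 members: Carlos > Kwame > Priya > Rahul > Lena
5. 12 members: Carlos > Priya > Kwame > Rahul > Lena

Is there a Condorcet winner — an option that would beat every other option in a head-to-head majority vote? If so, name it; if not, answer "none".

Carlos vs Lena: 105–0 for Carlos.
Carlos vs Rahul: 105–0 for Carlos.
Carlos vs Priya: 92–13 for Carlos.
Carlos vs Kwame: 64–41 for Carlos.
Carlos beats every other option head-to-head.

Carlos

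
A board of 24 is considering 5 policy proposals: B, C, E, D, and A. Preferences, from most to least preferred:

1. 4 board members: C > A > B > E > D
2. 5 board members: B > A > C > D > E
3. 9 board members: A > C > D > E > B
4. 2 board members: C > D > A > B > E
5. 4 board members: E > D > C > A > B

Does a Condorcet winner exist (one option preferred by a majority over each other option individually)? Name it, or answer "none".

A

A vs B: 19–5 for A.
A vs C: 14–10 for A.
A vs E: 20–4 for A.
A vs D: 18–6 for A.
A beats every other option head-to-head.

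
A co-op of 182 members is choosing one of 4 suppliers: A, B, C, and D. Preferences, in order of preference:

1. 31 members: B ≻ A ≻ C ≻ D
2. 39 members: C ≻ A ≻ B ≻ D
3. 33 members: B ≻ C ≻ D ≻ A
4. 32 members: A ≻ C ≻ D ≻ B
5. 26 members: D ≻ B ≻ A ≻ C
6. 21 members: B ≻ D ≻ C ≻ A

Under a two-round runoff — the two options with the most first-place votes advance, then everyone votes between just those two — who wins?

Round 1 first-place votes: A 32, B 85, C 39, D 26.
B and C advance.
Runoff: B is preferred to C by 111 voters; C by 71.
B wins the runoff.

B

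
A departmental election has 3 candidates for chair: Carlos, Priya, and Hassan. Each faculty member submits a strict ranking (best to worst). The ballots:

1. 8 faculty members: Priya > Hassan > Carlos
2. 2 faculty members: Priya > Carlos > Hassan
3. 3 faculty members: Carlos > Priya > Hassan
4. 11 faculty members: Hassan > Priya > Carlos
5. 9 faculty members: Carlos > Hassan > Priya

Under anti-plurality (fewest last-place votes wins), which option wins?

Hassan

Last-place votes: Carlos 19, Priya 9, Hassan 5.
Hassan is ranked last by the fewest voters, so Hassan wins.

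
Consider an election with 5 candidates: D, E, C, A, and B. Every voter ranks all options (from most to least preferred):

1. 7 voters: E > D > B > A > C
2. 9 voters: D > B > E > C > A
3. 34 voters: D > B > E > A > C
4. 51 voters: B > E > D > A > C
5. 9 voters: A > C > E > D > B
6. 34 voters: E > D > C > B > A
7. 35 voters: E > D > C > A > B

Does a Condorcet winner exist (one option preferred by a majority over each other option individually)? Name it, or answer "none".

Checking pairwise contests:
E beats D 136–43.
B beats E 94–85.
D beats C 170–9.
D beats A 170–9.
D beats B 128–51.
Every option loses at least one head-to-head, so there is no Condorcet winner.

none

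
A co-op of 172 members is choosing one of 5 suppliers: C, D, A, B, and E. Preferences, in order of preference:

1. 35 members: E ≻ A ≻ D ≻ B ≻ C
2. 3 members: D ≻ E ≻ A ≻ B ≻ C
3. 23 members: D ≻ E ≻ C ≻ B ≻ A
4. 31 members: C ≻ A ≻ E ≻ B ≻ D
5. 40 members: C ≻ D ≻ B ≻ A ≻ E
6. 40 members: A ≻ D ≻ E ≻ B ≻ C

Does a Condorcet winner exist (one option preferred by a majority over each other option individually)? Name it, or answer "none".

none

Checking pairwise contests:
D beats C 101–71.
A beats D 106–66.
C beats A 94–78.
C beats B 94–78.
D beats E 106–66.
Every option loses at least one head-to-head, so there is no Condorcet winner.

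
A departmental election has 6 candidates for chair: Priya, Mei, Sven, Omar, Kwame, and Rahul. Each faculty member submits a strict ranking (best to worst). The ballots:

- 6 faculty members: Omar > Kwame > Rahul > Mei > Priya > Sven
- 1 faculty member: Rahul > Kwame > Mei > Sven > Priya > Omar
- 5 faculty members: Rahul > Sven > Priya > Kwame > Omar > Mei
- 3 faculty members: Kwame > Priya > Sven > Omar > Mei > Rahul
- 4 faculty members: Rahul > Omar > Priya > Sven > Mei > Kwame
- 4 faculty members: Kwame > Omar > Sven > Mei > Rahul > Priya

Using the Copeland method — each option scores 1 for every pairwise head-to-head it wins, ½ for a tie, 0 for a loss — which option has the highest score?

Kwame

Priya: beats Mei and Sven; loses to Omar, Kwame, and Rahul → score 2.
Mei: loses to Priya, Sven, Omar, Kwame, and Rahul → score 0.
Sven: beats Mei; loses to Priya, Omar, Kwame, and Rahul → score 1.
Omar: beats Priya, Mei, Sven, and Rahul; loses to Kwame → score 4.
Kwame: beats Priya, Mei, Sven, Omar, and Rahul → score 5.
Rahul: beats Priya, Mei, and Sven; loses to Omar and Kwame → score 3.
Kwame has the best pairwise record.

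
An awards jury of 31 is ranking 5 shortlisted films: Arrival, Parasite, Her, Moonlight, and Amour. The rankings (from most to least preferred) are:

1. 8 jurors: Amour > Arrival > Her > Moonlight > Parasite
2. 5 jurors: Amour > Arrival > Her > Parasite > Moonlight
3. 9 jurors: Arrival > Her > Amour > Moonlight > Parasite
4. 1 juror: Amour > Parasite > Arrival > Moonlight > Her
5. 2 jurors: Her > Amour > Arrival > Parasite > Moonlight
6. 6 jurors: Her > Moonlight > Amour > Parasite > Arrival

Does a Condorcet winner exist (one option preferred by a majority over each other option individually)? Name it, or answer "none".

none

Checking pairwise contests:
Amour beats Arrival 22–9.
Arrival beats Parasite 24–7.
Arrival beats Her 23–8.
Arrival beats Moonlight 25–6.
Her beats Amour 17–14.
Every option loses at least one head-to-head, so there is no Condorcet winner.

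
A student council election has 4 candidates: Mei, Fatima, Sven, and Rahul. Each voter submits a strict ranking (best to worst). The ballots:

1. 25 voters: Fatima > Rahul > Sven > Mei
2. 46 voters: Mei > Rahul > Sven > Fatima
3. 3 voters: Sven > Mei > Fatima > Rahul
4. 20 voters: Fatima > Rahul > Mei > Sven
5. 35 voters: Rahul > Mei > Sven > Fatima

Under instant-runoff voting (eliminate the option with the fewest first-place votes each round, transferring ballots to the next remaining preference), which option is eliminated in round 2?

Round 1: Mei 46, Fatima 45, Sven 3, Rahul 35. Eliminate Sven.
Round 2: Mei 49, Fatima 45, Rahul 35. Eliminate Rahul.

Rahul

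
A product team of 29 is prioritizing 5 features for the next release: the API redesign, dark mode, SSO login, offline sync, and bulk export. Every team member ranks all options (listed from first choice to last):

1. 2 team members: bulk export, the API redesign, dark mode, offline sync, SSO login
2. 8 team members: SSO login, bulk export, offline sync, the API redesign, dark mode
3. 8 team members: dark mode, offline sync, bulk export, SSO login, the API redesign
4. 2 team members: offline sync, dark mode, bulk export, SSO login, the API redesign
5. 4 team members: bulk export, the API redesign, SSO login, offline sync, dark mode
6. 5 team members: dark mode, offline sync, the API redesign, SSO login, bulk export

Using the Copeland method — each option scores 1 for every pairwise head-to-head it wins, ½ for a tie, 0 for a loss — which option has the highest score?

the API redesign: loses to dark mode, SSO login, offline sync, and bulk export → score 0.
dark mode: beats the API redesign, SSO login, offline sync, and bulk export → score 4.
SSO login: beats the API redesign; loses to dark mode, offline sync, and bulk export → score 1.
offline sync: beats the API redesign, SSO login, and bulk export; loses to dark mode → score 3.
bulk export: beats the API redesign and SSO login; loses to dark mode and offline sync → score 2.
dark mode has the best pairwise record.

dark mode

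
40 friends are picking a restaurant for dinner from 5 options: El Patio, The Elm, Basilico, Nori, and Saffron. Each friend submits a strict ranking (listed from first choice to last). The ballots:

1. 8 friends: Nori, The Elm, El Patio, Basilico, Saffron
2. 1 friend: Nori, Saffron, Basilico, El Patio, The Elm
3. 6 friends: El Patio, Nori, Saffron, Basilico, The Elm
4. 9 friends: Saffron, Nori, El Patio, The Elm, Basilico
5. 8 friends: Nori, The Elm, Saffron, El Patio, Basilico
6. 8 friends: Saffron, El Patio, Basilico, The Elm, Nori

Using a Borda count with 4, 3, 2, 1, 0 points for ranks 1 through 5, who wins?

Nori

El Patio: 8·2 + 1·1 + 6·4 + 9·2 + 8·1 + 8·3 = 91
The Elm: 8·3 + 1·0 + 6·0 + 9·1 + 8·3 + 8·1 = 65
Basilico: 8·1 + 1·2 + 6·1 + 9·0 + 8·0 + 8·2 = 32
Nori: 8·4 + 1·4 + 6·3 + 9·3 + 8·4 + 8·0 = 113
Saffron: 8·0 + 1·3 + 6·2 + 9·4 + 8·2 + 8·4 = 99
Nori has the highest Borda score (113).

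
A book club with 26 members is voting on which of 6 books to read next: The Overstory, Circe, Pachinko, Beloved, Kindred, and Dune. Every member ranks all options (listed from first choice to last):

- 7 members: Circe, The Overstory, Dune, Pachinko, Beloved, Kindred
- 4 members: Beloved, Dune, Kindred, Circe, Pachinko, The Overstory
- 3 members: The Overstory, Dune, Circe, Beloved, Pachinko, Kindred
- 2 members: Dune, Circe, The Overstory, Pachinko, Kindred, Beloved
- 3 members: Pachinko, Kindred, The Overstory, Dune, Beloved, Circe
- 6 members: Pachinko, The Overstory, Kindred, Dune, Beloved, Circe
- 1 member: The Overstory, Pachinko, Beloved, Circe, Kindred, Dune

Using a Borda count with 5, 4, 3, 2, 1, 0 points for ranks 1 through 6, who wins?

The Overstory: 7·4 + 4·0 + 3·5 + 2·3 + 3·3 + 6·4 + 1·5 = 87
Circe: 7·5 + 4·2 + 3·3 + 2·4 + 3·0 + 6·0 + 1·2 = 62
Pachinko: 7·2 + 4·1 + 3·1 + 2·2 + 3·5 + 6·5 + 1·4 = 74
Beloved: 7·1 + 4·5 + 3·2 + 2·0 + 3·1 + 6·1 + 1·3 = 45
Kindred: 7·0 + 4·3 + 3·0 + 2·1 + 3·4 + 6·3 + 1·1 = 45
Dune: 7·3 + 4·4 + 3·4 + 2·5 + 3·2 + 6·2 + 1·0 = 77
The Overstory has the highest Borda score (87).

The Overstory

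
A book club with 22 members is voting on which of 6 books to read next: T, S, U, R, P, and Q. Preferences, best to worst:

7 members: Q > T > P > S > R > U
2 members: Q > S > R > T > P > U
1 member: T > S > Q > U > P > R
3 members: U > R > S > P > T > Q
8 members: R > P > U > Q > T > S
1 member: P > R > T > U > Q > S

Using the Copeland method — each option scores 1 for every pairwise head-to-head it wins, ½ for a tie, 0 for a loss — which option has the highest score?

T: beats S; ties U; loses to R, P, and Q → score 1.5.
S: loses to T, U, R, P, and Q → score 0.
U: beats S and Q; ties T; loses to R and P → score 2.5.
R: beats T, S, U, P, and Q → score 5.
P: beats T, S, U, and Q; loses to R → score 4.
Q: beats T and S; loses to U, R, and P → score 2.
R has the best pairwise record.

R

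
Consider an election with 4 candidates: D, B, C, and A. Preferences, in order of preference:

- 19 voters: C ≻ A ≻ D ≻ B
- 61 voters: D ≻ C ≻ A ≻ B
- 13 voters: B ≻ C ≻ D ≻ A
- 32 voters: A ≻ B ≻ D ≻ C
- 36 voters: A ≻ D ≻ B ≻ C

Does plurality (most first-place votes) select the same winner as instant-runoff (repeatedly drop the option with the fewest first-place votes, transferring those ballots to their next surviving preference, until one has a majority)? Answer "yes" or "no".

yes

Plurality — first-place votes: D 61, B 13, C 19, A 68. Winner: A.
Instant-runoff — R1 D 61, B 13, C 19, A 68 (B out); R2 D 61, C 32, A 68 (C out); R3 D 74, A 87 (A winner). Winner: A.
The two methods agree.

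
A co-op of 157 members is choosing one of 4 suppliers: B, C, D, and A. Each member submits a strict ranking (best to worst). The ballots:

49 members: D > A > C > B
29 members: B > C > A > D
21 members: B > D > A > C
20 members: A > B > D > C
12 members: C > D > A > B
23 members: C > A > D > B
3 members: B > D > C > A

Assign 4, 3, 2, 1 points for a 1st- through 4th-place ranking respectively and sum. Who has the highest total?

A

B: 49·1 + 29·4 + 21·4 + 20·3 + 12·1 + 23·1 + 3·4 = 356
C: 49·2 + 29·3 + 21·1 + 20·1 + 12·4 + 23·4 + 3·2 = 372
D: 49·4 + 29·1 + 21·3 + 20·2 + 12·3 + 23·2 + 3·3 = 419
A: 49·3 + 29·2 + 21·2 + 20·4 + 12·2 + 23·3 + 3·1 = 423
A has the highest Borda score (423).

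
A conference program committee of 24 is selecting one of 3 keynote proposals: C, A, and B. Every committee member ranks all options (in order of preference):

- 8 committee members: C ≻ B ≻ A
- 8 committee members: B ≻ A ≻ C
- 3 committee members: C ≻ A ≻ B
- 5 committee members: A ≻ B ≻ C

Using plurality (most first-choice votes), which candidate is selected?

First-place votes: C 11, A 5, B 8.
C has the most first-place votes.

C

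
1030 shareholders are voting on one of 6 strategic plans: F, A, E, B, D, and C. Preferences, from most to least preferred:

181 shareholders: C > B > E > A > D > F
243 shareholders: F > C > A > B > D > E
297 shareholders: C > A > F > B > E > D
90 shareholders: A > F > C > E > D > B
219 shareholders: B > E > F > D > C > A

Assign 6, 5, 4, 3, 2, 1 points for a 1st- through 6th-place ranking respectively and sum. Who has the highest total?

F: 181·1 + 243·6 + 297·4 + 90·5 + 219·4 = 4153
A: 181·3 + 243·4 + 297·5 + 90·6 + 219·1 = 3759
E: 181·4 + 243·1 + 297·2 + 90·3 + 219·5 = 2926
B: 181·5 + 243·3 + 297·3 + 90·1 + 219·6 = 3929
D: 181·2 + 243·2 + 297·1 + 90·2 + 219·3 = 1982
C: 181·6 + 243·5 + 297·6 + 90·4 + 219·2 = 4881
C has the highest Borda score (4881).

C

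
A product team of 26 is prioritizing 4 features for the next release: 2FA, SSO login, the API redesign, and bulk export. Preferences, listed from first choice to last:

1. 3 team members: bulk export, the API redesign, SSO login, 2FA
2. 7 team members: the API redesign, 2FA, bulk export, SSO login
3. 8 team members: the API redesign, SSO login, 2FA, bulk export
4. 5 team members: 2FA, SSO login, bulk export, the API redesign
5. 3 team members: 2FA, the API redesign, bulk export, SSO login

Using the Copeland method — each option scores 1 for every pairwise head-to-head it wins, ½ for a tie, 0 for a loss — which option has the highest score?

2FA: beats SSO login and bulk export; loses to the API redesign → score 2.
SSO login: ties bulk export; loses to 2FA and the API redesign → score 0.5.
the API redesign: beats 2FA, SSO login, and bulk export → score 3.
bulk export: ties SSO login; loses to 2FA and the API redesign → score 0.5.
the API redesign has the best pairwise record.

the API redesign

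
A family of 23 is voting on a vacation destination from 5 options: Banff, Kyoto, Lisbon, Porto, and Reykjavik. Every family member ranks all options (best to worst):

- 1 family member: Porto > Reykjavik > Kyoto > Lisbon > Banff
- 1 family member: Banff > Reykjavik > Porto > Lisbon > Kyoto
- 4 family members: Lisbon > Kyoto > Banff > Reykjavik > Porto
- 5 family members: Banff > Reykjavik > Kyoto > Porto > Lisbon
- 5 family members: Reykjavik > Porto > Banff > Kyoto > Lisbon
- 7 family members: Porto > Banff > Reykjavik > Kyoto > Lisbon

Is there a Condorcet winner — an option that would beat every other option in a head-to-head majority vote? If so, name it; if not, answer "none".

Checking pairwise contests:
Porto beats Banff 13–10.
Banff beats Kyoto 18–5.
Banff beats Lisbon 18–5.
Reykjavik beats Porto 15–8.
Banff beats Reykjavik 17–6.
Every option loses at least one head-to-head, so there is no Condorcet winner.

none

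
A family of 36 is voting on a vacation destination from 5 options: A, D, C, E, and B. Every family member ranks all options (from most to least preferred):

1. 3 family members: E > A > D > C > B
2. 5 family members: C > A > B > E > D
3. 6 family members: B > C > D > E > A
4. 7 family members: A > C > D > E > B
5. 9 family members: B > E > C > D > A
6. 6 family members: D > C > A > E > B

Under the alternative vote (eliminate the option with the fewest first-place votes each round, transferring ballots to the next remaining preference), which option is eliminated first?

E

Round 1: A 7, D 6, C 5, E 3, B 15. Eliminate E.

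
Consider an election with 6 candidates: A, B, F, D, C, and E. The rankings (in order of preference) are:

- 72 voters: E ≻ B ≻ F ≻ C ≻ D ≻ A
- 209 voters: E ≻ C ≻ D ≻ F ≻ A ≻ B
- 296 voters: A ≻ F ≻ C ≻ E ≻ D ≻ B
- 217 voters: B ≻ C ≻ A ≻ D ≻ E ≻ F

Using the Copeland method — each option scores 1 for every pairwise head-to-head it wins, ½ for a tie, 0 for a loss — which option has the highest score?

A: beats B, F, D, and E; loses to C → score 4.
B: loses to A, F, D, C, and E → score 0.
F: beats B; loses to A, D, C, and E → score 1.
D: beats B and F; loses to A, C, and E → score 2.
C: beats A, B, F, D, and E → score 5.
E: beats B, F, and D; loses to A and C → score 3.
C has the best pairwise record.

C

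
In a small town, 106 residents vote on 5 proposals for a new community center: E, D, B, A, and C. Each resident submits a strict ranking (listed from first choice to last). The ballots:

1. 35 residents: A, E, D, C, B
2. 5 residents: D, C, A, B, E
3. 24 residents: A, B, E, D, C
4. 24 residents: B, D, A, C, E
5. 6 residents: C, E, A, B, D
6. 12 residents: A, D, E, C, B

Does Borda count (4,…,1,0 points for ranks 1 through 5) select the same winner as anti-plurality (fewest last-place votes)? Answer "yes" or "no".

Borda — scores: E 195, D 222, B 179, A 354, C 110. Winner: A.
Anti-plurality — last-place votes: E 29, D 6, B 47, A 0, C 24. Winner: A.
The two methods agree.

yes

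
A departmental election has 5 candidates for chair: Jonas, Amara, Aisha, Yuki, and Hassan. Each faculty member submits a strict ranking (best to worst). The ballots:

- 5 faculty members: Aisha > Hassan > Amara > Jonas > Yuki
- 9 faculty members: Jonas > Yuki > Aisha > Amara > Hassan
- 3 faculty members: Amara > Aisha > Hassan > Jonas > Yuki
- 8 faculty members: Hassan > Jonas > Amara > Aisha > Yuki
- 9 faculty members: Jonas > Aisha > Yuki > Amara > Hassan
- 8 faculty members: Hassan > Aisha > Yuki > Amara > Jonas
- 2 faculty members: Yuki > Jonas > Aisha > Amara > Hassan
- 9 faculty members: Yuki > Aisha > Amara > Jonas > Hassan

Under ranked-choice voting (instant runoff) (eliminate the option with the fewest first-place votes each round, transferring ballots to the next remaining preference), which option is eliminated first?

Amara

Round 1: Jonas 18, Amara 3, Aisha 5, Yuki 11, Hassan 16. Eliminate Amara.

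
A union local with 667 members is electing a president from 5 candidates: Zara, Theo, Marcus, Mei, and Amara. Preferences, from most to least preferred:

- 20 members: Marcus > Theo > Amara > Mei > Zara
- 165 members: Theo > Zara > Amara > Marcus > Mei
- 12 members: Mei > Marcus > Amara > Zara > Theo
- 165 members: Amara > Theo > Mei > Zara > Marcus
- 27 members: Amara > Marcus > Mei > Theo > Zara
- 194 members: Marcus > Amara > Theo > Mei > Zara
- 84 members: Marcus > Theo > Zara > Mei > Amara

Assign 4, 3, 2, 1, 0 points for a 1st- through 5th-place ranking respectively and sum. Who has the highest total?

Zara: 20·0 + 165·3 + 12·1 + 165·1 + 27·0 + 194·0 + 84·2 = 840
Theo: 20·3 + 165·4 + 12·0 + 165·3 + 27·1 + 194·2 + 84·3 = 1882
Marcus: 20·4 + 165·1 + 12·3 + 165·0 + 27·3 + 194·4 + 84·4 = 1474
Mei: 20·1 + 165·0 + 12·4 + 165·2 + 27·2 + 194·1 + 84·1 = 730
Amara: 20·2 + 165·2 + 12·2 + 165·4 + 27·4 + 194·3 + 84·0 = 1744
Theo has the highest Borda score (1882).

Theo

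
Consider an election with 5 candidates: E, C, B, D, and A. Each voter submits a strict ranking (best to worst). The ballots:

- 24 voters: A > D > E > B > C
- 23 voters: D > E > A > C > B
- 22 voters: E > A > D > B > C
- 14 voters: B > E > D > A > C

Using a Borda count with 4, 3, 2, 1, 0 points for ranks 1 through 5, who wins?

E: 24·2 + 23·3 + 22·4 + 14·3 = 247
C: 24·0 + 23·1 + 22·0 + 14·0 = 23
B: 24·1 + 23·0 + 22·1 + 14·4 = 102
D: 24·3 + 23·4 + 22·2 + 14·2 = 236
A: 24·4 + 23·2 + 22·3 + 14·1 = 222
E has the highest Borda score (247).

E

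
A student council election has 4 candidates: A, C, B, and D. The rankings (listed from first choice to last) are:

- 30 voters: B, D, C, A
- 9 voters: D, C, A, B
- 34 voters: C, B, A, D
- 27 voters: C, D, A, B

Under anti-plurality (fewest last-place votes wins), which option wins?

C

Last-place votes: A 30, C 0, B 36, D 34.
C is ranked last by the fewest voters, so C wins.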